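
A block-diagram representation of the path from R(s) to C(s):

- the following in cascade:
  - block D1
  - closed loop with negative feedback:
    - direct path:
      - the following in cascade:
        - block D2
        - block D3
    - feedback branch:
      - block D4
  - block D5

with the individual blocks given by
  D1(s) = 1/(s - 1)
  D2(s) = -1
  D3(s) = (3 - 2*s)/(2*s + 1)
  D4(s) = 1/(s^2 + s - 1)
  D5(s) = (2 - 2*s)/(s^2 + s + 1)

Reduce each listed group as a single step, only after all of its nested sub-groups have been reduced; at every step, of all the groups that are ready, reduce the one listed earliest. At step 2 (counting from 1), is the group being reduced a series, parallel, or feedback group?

1. multiply D2, D3 (series)
2. reduce the feedback loop with forward (D2*D3) and return D4
3. combine D1, [(D2*D3)/(1+(D2*D3)*D4)], D5 in series
At step 2 the group reduced is feedback.

Therefore the answer is feedback.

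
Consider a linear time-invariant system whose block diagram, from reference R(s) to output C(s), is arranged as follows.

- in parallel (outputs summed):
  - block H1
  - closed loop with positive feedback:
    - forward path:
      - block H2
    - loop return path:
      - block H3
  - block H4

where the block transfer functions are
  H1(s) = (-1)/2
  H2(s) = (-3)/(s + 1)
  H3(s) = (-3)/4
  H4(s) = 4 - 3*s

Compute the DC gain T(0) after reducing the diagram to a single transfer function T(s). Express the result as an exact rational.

[1] close the feedback loop around H2, H3; result (-12)/(4*s - 5)
[2] reduce the parallel group H1, [H2/(1-H2*H3)], H4; result (-24*s^2 + 58*s - 59)/(8*s - 10)
That last expression is T(s); at s = 0 only the constant terms survive, so T(0) = -59/(-10) = 59/10.

Final answer: 59/10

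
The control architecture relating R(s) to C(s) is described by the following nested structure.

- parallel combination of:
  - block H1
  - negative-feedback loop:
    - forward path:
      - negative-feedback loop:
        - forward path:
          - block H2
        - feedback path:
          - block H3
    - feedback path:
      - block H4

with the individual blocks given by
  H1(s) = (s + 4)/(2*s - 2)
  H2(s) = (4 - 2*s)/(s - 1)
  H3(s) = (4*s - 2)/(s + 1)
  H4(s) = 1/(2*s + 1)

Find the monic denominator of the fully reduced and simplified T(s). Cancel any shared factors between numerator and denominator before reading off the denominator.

The answer is s^4 - 45*s^3/14 + 27*s^2/14 + 9*s/14 - 5/14.

Reasoning:
1. collapse the loop (H2 forward, H3 return) = (2*s^2 - 2*s - 4)/(7*s^2 - 20*s + 9)
2. reduce the feedback loop with forward [H2/(1+H2*H3)] and return H4 = (4*s^3 - 2*s^2 - 10*s - 4)/(14*s^3 - 31*s^2 - 4*s + 5)
3. combine H1, [[H2/(1+H2*H3)]/(1+[H2/(1+H2*H3)]*H4)] in parallel = (22*s^4 + 13*s^3 - 144*s^2 + s + 28)/(28*s^4 - 90*s^3 + 54*s^2 + 18*s - 10)
No further cancellation is possible in the step-3 result, so that is T(s). Its denominator becomes monic after dividing by the leading coefficient 28.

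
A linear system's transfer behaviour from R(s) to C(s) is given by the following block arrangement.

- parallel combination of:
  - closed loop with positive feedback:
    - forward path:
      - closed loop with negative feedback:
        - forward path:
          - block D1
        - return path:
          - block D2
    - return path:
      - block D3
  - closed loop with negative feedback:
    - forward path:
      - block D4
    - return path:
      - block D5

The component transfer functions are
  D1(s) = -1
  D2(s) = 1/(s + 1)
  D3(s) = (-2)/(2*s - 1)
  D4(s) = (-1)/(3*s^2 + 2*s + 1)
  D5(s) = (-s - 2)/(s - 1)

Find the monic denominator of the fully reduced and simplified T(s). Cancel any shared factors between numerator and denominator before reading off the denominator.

Step 1 - close the feedback loop around D1, D2, giving (-s - 1)/s
Step 2 - feedback reduction of [D1/(1+D1*D2)], D3, giving (-2*s^2 - s + 1)/(2*s^2 - 3*s - 2)
Step 3 - close the feedback loop around D4, D5, giving (1 - s)/(3*s^3 - s^2 + 1)
Step 4 - sum the parallel branches [[D1/(1+D1*D2)]/(1-[D1/(1+D1*D2)]*D3)], [D4/(1+D4*D5)], giving (-6*s^5 - s^4 + 2*s^3 + 2*s^2 - 2*s - 1)/(6*s^5 - 11*s^4 - 3*s^3 + 4*s^2 - 3*s - 2)
T(s) is the step-4 result (common factors already cancelled). Leading coefficient of the denominator: 6. Divide through by 6 for the monic polynomial.

Therefore the answer is s^5 - 11*s^4/6 - s^3/2 + 2*s^2/3 - s/2 - 1/3.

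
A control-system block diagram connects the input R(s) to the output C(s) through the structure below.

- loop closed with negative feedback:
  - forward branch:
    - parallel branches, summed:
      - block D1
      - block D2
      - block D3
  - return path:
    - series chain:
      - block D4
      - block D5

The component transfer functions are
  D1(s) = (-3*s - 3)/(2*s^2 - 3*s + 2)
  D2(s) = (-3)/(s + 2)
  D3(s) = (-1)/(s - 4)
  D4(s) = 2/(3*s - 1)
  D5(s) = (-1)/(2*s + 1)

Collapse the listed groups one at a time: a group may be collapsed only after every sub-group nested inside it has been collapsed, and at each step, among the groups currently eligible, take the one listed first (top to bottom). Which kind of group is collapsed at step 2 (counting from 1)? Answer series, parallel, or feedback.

Step 1. reduce the parallel group D1, D2, D3
Step 2. combine D4, D5 in series
Step 3. apply the feedback formula to (D1+D2+D3), (D4*D5)
Step 2: series.

Hence the answer: series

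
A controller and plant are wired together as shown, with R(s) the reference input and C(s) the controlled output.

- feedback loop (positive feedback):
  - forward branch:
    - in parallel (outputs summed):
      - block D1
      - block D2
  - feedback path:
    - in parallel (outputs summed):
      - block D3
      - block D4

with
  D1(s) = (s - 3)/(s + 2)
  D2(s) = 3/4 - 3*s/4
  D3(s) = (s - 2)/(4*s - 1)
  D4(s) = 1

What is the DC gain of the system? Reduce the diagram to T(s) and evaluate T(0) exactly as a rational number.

First reduce the diagram to T(s).

Step 1: combine D1, D2 in parallel gives (-3*s^2 + s - 6)/(4*s + 8)
Step 2: sum the parallel branches D3, D4 gives (5*s - 3)/(4*s - 1)
Step 3: apply the feedback formula to (D1+D2), (D3+D4) gives (-12*s^3 + 7*s^2 - 25*s + 6)/(15*s^3 + 2*s^2 + 61*s - 26)
DC gain: substitute s = 0 into T(s) from step 3: T(0) = 6/(-26) = -3/13.

Answer: -3/13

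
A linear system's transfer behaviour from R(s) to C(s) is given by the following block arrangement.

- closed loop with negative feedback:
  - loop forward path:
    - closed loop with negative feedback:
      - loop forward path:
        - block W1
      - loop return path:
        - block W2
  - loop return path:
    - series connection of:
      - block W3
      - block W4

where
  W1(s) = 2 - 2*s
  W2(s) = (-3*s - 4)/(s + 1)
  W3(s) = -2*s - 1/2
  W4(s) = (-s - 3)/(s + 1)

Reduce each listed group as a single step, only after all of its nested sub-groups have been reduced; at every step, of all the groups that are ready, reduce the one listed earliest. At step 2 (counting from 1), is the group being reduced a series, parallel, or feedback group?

Answer: series

Working:
(1) apply the feedback formula to W1, W2
(2) series reduction of W3, W4
(3) apply the feedback formula to [W1/(1+W1*W2)], (W3*W4)
Step 2: series.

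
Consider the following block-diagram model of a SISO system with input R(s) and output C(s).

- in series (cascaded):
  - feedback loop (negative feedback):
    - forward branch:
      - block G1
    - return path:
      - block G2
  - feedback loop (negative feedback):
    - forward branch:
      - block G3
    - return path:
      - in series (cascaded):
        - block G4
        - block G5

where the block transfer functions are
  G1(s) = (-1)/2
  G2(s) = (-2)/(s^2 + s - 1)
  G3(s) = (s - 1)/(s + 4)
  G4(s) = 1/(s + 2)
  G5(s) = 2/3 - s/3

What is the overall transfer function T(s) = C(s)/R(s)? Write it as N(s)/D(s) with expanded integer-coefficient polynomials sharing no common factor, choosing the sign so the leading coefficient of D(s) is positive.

[1] reduce the feedback loop with forward G1 and return G2 = (-s^2 - s + 1)/(2*s^2 + 2*s)
[2] cascade G4, G5 = (2 - s)/(3*s + 6)
[3] close the feedback loop around G3, (G4*G5) = (3*s^2 + 3*s - 6)/(2*s^2 + 21*s + 22)
[4] cascade [G1/(1+G1*G2)], [G3/(1+G3*(G4*G5))], which is the overall transfer function T(s) = C(s)/R(s) in lowest terms

Final answer: (-3*s^4 - 6*s^3 + 6*s^2 + 9*s - 6)/(4*s^4 + 46*s^3 + 86*s^2 + 44*s)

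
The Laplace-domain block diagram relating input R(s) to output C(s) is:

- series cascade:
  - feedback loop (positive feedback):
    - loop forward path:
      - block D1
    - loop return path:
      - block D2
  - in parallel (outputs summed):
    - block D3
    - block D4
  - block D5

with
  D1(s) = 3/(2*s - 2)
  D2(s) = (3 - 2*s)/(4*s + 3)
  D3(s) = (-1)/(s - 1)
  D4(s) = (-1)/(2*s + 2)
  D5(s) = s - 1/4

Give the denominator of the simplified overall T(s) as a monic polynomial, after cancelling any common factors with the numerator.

Step 1: collapse the loop (D1 forward, D2 return): (12*s + 9)/(8*s^2 + 4*s - 15)
Step 2: parallel reduction of D3, D4: (-3*s - 1)/(2*s^2 - 2)
Step 3: combine [D1/(1-D1*D2)], (D3+D4), D5 in series: (-144*s^3 - 120*s^2 + 3*s + 9)/(64*s^4 + 32*s^3 - 184*s^2 - 32*s + 120)
T(s) is the step-3 result (common factors already cancelled). Leading coefficient of the denominator: 64. Divide through by 64 for the monic polynomial.

Answer: s^4 + s^3/2 - 23*s^2/8 - s/2 + 15/8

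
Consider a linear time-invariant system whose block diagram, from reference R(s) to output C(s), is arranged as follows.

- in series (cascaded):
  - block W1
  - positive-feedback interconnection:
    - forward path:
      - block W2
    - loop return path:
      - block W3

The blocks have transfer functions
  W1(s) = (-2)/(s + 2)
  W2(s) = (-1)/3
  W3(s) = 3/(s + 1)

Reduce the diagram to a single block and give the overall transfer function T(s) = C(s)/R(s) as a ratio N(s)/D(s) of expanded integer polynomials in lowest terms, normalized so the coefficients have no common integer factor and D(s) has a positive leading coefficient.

Step 1. reduce the feedback loop with forward W2 and return W3; result (-s - 1)/(3*s + 6)
Step 2. cascade W1, [W2/(1-W2*W3)]; the result is T(s) itself (integer coefficients, no common factor, positive leading denominator coefficient)

Hence the answer: (2*s + 2)/(3*s^2 + 12*s + 12)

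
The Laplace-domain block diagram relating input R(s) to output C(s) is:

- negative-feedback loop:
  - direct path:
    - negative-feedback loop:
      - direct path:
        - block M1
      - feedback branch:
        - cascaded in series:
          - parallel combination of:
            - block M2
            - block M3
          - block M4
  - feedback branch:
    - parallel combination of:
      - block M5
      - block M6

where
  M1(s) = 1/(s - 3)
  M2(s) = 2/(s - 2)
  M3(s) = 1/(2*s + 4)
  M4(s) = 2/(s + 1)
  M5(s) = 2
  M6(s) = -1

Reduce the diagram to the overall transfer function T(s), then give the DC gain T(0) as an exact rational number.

Step 1. parallel reduction of M2, M3 -> (5*s + 6)/(2*s^2 - 8)
Step 2. combine (M2+M3), M4 in series -> (5*s + 6)/(s^3 + s^2 - 4*s - 4)
Step 3. close the feedback loop around M1, ((M2+M3)*M4) -> (s^3 + s^2 - 4*s - 4)/(s^4 - 2*s^3 - 7*s^2 + 13*s + 18)
Step 4. parallel reduction of M5, M6 -> 1
Step 5. collapse the loop ([M1/(1+M1*((M2+M3)*M4))] forward, (M5+M6) return) -> (s^3 + s^2 - 4*s - 4)/(s^4 - s^3 - 6*s^2 + 9*s + 14)
Step 5 gives the overall T(s). Then T(0) = -4/14 = -2/7.

Final answer: -2/7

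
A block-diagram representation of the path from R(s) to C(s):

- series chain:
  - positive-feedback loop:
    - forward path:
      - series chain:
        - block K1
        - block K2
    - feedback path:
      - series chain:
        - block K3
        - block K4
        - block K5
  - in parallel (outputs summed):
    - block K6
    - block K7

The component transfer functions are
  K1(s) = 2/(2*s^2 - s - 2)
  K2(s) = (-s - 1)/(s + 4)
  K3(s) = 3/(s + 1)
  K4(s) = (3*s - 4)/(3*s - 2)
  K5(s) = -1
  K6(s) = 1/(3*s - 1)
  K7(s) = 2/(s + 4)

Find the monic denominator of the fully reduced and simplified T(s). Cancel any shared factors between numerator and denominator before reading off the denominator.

Step 1. multiply K1, K2 (series) -> (-2*s - 2)/(2*s^3 + 7*s^2 - 6*s - 8)
Step 2. reduce the series chain K3, K4, K5 -> (12 - 9*s)/(3*s^2 + s - 2)
Step 3. reduce the feedback loop with forward (K1*K2) and return (K3*K4*K5) -> (-6*s^2 - 2*s + 4)/(6*s^4 + 17*s^3 - 32*s^2 - 30*s + 40)
Step 4. sum the parallel branches K6, K7 -> (7*s + 2)/(3*s^2 + 11*s - 4)
Step 5. combine [(K1*K2)/(1-(K1*K2)*(K3*K4*K5))], (K6+K7) in series -> (-42*s^3 - 26*s^2 + 24*s + 8)/(18*s^6 + 117*s^5 + 67*s^4 - 510*s^3 - 82*s^2 + 560*s - 160)
T(s) is the step-5 result (common factors already cancelled). Leading coefficient of the denominator: 18. Divide through by 18 for the monic polynomial.

Final answer: s^6 + 13*s^5/2 + 67*s^4/18 - 85*s^3/3 - 41*s^2/9 + 280*s/9 - 80/9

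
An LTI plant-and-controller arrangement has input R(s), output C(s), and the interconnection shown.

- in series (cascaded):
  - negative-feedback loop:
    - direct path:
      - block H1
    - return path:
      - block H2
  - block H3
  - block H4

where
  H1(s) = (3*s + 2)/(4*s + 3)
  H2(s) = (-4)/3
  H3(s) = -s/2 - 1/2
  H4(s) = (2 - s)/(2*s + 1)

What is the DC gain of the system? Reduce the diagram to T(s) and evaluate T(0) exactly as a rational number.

Reducing step by step:

Step 1. feedback reduction of H1, H2 = 9*s + 6
Step 2. reduce the series chain [H1/(1+H1*H2)], H3, H4 = (9*s^3 - 3*s^2 - 24*s - 12)/(4*s + 2)
That last expression is T(s); at s = 0 only the constant terms survive, so T(0) = -12/2 = -6.

Answer: -6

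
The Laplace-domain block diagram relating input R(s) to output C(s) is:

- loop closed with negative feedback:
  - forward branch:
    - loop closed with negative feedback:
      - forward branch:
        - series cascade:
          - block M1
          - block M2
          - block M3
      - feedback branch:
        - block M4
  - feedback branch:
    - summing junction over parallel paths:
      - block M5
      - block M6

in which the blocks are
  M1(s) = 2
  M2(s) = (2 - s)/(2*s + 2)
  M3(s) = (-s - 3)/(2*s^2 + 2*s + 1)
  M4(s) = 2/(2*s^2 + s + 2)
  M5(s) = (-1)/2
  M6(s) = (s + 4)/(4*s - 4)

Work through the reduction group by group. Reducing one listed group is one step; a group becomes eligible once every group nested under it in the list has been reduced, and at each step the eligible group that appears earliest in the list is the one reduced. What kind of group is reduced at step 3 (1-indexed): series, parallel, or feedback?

Step 1: combine M1, M2, M3 in series
Step 2: reduce the feedback loop with forward (M1*M2*M3) and return M4
Step 3: reduce the parallel group M5, M6
Step 4: close the feedback loop around [(M1*M2*M3)/(1+(M1*M2*M3)*M4)], (M5+M6)
So the answer for step 3 is parallel.

Answer: parallel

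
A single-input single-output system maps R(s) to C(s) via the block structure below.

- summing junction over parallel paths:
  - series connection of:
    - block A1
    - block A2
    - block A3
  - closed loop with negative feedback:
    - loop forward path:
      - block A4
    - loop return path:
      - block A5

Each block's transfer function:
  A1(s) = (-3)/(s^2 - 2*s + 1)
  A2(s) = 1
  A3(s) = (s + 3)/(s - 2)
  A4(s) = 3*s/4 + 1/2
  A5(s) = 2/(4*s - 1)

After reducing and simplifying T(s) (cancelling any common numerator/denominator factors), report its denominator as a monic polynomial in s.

Answer: s^4 - 4*s^3 + 5*s^2 - 2*s

Working:
Step 1. series reduction of A1, A2, A3; result (-3*s - 9)/(s^3 - 4*s^2 + 5*s - 2)
Step 2. collapse the loop (A4 forward, A5 return); result (12*s^2 + 5*s - 2)/(22*s)
Step 3. sum the parallel branches (A1*A2*A3), [A4/(1+A4*A5)]; result (12*s^5 - 43*s^4 + 38*s^3 - 57*s^2 - 218*s + 4)/(22*s^4 - 88*s^3 + 110*s^2 - 44*s)
Step 3 gives the fully reduced T(s), with no common factor left to cancel. The denominator's leading coefficient is 22, so divide each of its coefficients by 22 to get the monic form.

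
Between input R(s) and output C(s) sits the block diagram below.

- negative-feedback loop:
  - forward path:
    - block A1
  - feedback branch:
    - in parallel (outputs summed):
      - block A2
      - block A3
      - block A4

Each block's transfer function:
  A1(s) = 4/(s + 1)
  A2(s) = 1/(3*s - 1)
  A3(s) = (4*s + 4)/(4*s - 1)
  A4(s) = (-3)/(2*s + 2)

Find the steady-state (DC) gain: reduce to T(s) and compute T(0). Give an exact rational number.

Answer: -4/25

Working:
[1] parallel reduction of A2, A3, A4; result (24*s^3 + 12*s^2 + 35*s - 13)/(24*s^3 + 10*s^2 - 12*s + 2)
[2] close the feedback loop around A1, (A2+A3+A4); result (48*s^3 + 20*s^2 - 24*s + 4)/(12*s^4 + 65*s^3 + 23*s^2 + 65*s - 25)
DC gain: substitute s = 0 into T(s) from step 2: T(0) = 4/(-25) = -4/25.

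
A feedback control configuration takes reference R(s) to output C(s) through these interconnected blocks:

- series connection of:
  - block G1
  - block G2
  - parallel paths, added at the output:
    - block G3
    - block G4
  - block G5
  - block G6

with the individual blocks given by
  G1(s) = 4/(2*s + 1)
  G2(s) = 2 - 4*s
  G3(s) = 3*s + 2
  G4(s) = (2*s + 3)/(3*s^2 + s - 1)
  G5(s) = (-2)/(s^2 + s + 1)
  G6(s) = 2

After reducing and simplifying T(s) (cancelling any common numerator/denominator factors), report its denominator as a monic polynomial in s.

The answer is s^5 + 11*s^4/6 + 5*s^3/3 + s^2/2 - s/3 - 1/6.

Reasoning:
(1) parallel reduction of G3, G4, giving (9*s^3 + 9*s^2 + s + 1)/(3*s^2 + s - 1)
(2) cascade G1, G2, (G3+G4), G5, G6, giving (576*s^4 + 288*s^3 - 224*s^2 + 32*s - 32)/(6*s^5 + 11*s^4 + 10*s^3 + 3*s^2 - 2*s - 1)
No further cancellation is possible in the step-2 result, so that is T(s). Its denominator becomes monic after dividing by the leading coefficient 6.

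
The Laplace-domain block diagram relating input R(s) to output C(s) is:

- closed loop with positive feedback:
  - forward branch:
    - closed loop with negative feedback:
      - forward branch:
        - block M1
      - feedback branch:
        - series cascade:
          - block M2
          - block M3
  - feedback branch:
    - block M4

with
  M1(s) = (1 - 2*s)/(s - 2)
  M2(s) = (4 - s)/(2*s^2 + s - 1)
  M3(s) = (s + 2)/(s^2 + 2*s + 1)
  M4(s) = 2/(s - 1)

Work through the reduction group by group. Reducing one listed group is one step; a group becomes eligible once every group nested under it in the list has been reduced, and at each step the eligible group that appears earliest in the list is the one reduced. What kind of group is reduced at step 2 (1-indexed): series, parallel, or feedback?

1. multiply M2, M3 (series)
2. apply the feedback formula to M1, (M2*M3)
3. collapse the loop ([M1/(1+M1*(M2*M3))] forward, M4 return)
Step 2 collapses a feedback group.

Therefore the answer is feedback.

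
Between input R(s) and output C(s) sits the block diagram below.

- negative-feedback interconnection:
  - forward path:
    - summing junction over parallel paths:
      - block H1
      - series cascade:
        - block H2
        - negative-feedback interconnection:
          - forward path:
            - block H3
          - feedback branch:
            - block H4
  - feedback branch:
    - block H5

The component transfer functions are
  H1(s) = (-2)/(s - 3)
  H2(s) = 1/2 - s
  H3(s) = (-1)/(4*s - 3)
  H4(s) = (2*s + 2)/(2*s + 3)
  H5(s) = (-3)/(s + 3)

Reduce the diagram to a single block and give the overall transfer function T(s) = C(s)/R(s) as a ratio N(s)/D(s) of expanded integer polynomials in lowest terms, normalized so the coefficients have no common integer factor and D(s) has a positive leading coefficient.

First reduce the diagram to T(s).

[1] apply the feedback formula to H3, H4; result (-2*s - 3)/(8*s^2 + 4*s - 11)
[2] combine H2, [H3/(1+H3*H4)] in series; result (4*s^2 + 4*s - 3)/(16*s^2 + 8*s - 22)
[3] parallel reduction of H1, (H2*[H3/(1+H3*H4)]); result (4*s^3 - 40*s^2 - 31*s + 53)/(16*s^3 - 40*s^2 - 46*s + 66)
[4] collapse the loop ((H1+(H2*[H3/(1+H3*H4)])) forward, H5 return), giving the overall T(s)

Answer: (4*s^4 - 28*s^3 - 151*s^2 - 40*s + 159)/(16*s^4 - 4*s^3 - 46*s^2 + 21*s + 39)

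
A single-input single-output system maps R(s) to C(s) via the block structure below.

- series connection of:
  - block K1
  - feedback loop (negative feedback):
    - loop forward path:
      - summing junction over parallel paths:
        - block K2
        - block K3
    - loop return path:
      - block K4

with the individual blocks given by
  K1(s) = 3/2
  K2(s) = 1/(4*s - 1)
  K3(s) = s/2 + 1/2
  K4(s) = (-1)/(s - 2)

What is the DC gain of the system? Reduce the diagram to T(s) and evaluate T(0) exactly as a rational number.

Reducing step by step:

Step 1 - sum the parallel branches K2, K3, giving (4*s^2 + 3*s + 1)/(8*s - 2)
Step 2 - close the feedback loop around (K2+K3), K4, giving (4*s^3 - 5*s^2 - 5*s - 2)/(4*s^2 - 21*s + 3)
Step 3 - combine K1, [(K2+K3)/(1+(K2+K3)*K4)] in series, giving (12*s^3 - 15*s^2 - 15*s - 6)/(8*s^2 - 42*s + 6)
The step-3 result is T(s). Setting s = 0: T(0) = -6/6 = -1.

Answer: -1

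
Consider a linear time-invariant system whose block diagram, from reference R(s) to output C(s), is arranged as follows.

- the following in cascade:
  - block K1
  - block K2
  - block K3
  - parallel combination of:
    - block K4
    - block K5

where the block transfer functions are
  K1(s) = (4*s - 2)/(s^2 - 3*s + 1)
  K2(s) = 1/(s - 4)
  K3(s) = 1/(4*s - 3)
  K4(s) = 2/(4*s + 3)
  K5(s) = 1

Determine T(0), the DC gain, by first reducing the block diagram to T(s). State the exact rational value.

1. sum the parallel branches K4, K5, giving (4*s + 5)/(4*s + 3)
2. series reduction of K1, K2, K3, (K4+K5), giving (16*s^2 + 12*s - 10)/(16*s^5 - 112*s^4 + 199*s^3 - s^2 - 117*s + 36)
The step-2 result is T(s). Setting s = 0: T(0) = -10/36 = -5/18.

Therefore the answer is -5/18.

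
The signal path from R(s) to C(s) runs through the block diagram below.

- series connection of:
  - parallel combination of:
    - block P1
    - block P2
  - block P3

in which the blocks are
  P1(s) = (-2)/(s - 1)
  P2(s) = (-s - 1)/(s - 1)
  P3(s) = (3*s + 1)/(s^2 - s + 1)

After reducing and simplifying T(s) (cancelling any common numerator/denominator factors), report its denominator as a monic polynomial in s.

Answer: s^3 - 2*s^2 + 2*s - 1

Working:
(1) combine P1, P2 in parallel: (-s - 3)/(s - 1)
(2) multiply (P1+P2), P3 (series): (-3*s^2 - 10*s - 3)/(s^3 - 2*s^2 + 2*s - 1)
The result of step 2 is T(s) in lowest terms. Its denominator already has leading coefficient 1, so it is monic as it stands.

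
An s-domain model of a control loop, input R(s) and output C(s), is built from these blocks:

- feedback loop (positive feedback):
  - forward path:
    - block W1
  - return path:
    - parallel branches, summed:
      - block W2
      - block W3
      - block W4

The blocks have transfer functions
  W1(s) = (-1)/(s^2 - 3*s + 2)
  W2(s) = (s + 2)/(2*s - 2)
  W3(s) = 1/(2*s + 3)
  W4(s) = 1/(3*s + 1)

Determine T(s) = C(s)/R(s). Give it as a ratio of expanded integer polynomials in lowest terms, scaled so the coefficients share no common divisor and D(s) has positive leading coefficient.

Step 1: reduce the parallel group W2, W3, W4 -> (6*s^3 + 33*s^2 + 23*s - 2)/(12*s^3 + 10*s^2 - 16*s - 6)
Step 2: close the feedback loop around W1, (W2+W3+W4): this yields T(s), and no further normalization is needed

Answer: (-12*s^3 - 10*s^2 + 16*s + 6)/(12*s^5 - 26*s^4 - 16*s^3 + 95*s^2 + 9*s - 14)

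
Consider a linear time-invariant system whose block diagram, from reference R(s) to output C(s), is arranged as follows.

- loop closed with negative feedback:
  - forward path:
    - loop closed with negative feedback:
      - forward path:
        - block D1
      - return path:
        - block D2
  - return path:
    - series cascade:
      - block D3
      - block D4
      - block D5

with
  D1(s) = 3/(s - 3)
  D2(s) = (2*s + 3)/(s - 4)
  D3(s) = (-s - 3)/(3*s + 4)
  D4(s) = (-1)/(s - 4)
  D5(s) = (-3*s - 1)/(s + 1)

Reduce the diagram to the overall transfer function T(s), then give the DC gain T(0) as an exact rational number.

Step 1 - close the feedback loop around D1, D2, giving (3*s - 12)/(s^2 - s + 21)
Step 2 - multiply D3, D4, D5 (series), giving (-3*s^2 - 10*s - 3)/(3*s^3 - 5*s^2 - 24*s - 16)
Step 3 - feedback reduction of [D1/(1+D1*D2)], (D3*D4*D5), giving (9*s^3 - 15*s^2 - 72*s - 48)/(3*s^4 + 4*s^3 + 51*s^2 + 113*s + 75)
The step-3 result is T(s). Setting s = 0: T(0) = -48/75 = -16/25.

Therefore the answer is -16/25.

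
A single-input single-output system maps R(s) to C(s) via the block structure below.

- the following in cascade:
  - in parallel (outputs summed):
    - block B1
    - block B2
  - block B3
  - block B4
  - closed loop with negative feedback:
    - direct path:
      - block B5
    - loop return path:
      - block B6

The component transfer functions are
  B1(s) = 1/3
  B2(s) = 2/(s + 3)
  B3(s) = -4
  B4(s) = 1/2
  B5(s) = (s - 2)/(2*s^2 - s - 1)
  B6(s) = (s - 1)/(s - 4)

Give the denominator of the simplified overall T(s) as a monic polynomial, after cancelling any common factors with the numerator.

The answer is s^4 - s^3 - 12*s^2 + 3*s + 9.

Reasoning:
[1] reduce the parallel group B1, B2: (s + 9)/(3*s + 9)
[2] reduce the feedback loop with forward B5 and return B6: (s^2 - 6*s + 8)/(2*s^3 - 8*s^2 + 6)
[3] reduce the series chain (B1+B2), B3, B4, [B5/(1+B5*B6)]: (-s^3 - 3*s^2 + 46*s - 72)/(3*s^4 - 3*s^3 - 36*s^2 + 9*s + 27)
The result of step 3 is T(s) in lowest terms. Its denominator has leading coefficient 3; dividing the denominator through by 3 makes it monic.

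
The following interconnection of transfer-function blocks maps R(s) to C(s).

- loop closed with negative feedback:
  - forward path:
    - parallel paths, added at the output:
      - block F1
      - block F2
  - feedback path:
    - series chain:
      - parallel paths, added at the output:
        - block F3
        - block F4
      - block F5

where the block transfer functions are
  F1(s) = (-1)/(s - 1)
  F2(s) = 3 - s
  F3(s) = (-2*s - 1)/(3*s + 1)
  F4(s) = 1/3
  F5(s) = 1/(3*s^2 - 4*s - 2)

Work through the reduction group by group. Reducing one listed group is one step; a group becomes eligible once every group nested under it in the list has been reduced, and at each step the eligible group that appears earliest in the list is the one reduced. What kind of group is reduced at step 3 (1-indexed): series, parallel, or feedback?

Step 1. combine F1, F2 in parallel
Step 2. add F3, F4 (parallel)
Step 3. cascade (F3+F4), F5
Step 4. feedback reduction of (F1+F2), ((F3+F4)*F5)
The group at step 3 is a series group.

Answer: series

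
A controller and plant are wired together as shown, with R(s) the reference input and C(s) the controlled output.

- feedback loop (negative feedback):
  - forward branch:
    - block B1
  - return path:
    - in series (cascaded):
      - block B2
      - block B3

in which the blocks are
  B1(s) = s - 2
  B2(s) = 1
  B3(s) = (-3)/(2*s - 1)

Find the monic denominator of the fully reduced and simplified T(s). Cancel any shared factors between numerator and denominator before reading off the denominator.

The answer is s - 5.

Reasoning:
Step 1: series reduction of B2, B3 = (-3)/(2*s - 1)
Step 2: close the feedback loop around B1, (B2*B3) = (-2*s^2 + 5*s - 2)/(s - 5)
Step 2 gives the fully reduced T(s), with no common factor left to cancel. The denominator is already monic (leading coefficient 1).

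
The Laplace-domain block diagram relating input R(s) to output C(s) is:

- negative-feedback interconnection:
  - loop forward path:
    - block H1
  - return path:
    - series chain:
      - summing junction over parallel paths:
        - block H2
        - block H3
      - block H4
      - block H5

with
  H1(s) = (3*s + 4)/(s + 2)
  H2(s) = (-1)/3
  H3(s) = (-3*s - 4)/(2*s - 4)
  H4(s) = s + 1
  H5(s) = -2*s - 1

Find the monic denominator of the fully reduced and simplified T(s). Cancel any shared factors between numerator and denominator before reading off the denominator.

(1) sum the parallel branches H2, H3; result (-11*s - 8)/(6*s - 12)
(2) series reduction of (H2+H3), H4, H5; result (22*s^3 + 49*s^2 + 35*s + 8)/(6*s - 12)
(3) collapse the loop (H1 forward, ((H2+H3)*H4*H5) return); result (18*s^2 - 12*s - 48)/(66*s^4 + 235*s^3 + 307*s^2 + 164*s + 8)
That last expression is T(s), already simplified. Scaling its denominator by 1/66 (the reciprocal of the leading coefficient) yields the monic denominator.

Hence the answer: s^4 + 235*s^3/66 + 307*s^2/66 + 82*s/33 + 4/33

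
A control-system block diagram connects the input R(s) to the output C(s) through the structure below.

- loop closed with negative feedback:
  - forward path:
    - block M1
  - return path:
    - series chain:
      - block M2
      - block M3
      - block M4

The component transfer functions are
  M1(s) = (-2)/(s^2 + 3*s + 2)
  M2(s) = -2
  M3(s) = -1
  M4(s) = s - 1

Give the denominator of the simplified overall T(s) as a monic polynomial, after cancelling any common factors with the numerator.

(1) reduce the series chain M2, M3, M4 = 2*s - 2
(2) feedback reduction of M1, (M2*M3*M4) = (-2)/(s^2 - s + 6)
The result of step 2 is T(s) in lowest terms. Its denominator already has leading coefficient 1, so it is monic as it stands.

Hence the answer: s^2 - s + 6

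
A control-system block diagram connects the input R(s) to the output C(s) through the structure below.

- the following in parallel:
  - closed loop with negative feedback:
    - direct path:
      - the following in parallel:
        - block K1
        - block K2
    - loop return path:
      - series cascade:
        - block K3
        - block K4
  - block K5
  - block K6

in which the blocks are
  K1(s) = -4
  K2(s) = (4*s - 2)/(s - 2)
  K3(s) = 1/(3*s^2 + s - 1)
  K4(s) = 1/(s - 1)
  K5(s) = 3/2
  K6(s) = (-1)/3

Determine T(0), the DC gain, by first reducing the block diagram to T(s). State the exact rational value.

Answer: 8/3

Working:
Step 1 - sum the parallel branches K1, K2: 6/(s - 2)
Step 2 - series reduction of K3, K4: 1/(3*s^3 - 2*s^2 - 2*s + 1)
Step 3 - close the feedback loop around (K1+K2), (K3*K4): (18*s^3 - 12*s^2 - 12*s + 6)/(3*s^4 - 8*s^3 + 2*s^2 + 5*s + 4)
Step 4 - combine [(K1+K2)/(1+(K1+K2)*(K3*K4))], K5, K6 in parallel: (21*s^4 + 52*s^3 - 58*s^2 - 37*s + 64)/(18*s^4 - 48*s^3 + 12*s^2 + 30*s + 24)
That last expression is T(s); at s = 0 only the constant terms survive, so T(0) = 64/24 = 8/3.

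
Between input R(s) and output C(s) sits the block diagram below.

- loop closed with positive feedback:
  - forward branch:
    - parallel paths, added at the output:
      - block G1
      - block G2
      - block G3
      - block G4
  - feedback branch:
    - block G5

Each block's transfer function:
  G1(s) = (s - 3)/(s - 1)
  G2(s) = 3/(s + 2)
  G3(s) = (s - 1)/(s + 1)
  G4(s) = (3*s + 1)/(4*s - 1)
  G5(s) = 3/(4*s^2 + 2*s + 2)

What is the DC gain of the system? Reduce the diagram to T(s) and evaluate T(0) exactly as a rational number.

(1) combine G1, G2, G3, G4 in parallel; result (11*s^4 + 17*s^3 - 44*s^2 - 25*s + 5)/(4*s^4 + 7*s^3 - 6*s^2 - 7*s + 2)
(2) apply the feedback formula to (G1+G2+G3+G4), G5; result (44*s^6 + 90*s^5 - 120*s^4 - 154*s^3 - 118*s^2 - 40*s + 10)/(16*s^6 + 36*s^5 - 35*s^4 - 77*s^3 + 114*s^2 + 65*s - 11)
DC gain: substitute s = 0 into T(s) from step 2: T(0) = 10/(-11) = -10/11.

Answer: -10/11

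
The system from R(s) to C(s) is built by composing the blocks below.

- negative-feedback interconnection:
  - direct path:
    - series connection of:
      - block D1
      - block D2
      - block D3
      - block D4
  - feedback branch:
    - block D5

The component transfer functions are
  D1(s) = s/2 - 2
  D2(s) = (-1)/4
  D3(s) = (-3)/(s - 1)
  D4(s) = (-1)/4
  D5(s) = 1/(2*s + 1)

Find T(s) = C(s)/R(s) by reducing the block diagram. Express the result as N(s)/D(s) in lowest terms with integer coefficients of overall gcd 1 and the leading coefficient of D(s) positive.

Reducing step by step:

[1] combine D1, D2, D3, D4 in series; result (12 - 3*s)/(32*s - 32)
[2] collapse the loop ((D1*D2*D3*D4) forward, D5 return), which is the overall transfer function T(s) = C(s)/R(s) in lowest terms

Answer: (-6*s^2 + 21*s + 12)/(64*s^2 - 35*s - 20)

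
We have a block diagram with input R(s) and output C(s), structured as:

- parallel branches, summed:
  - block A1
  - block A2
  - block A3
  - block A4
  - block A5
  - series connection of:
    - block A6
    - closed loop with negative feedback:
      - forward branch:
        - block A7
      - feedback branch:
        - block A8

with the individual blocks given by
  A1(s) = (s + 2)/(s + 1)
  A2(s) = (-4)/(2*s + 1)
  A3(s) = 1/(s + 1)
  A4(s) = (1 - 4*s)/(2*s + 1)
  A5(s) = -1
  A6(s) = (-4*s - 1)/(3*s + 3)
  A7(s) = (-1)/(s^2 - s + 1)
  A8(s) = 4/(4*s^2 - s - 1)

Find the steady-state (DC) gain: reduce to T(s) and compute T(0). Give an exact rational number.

(1) reduce the feedback loop with forward A7 and return A8 = (-4*s^2 + s + 1)/(4*s^4 - 5*s^3 + 4*s^2 - 5)
(2) multiply A6, [A7/(1+A7*A8)] (series) = (16*s^3 - 5*s - 1)/(12*s^5 - 3*s^4 - 3*s^3 + 12*s^2 - 15*s - 15)
(3) reduce the parallel group A1, A2, A3, A4, A5, (A6*[A7/(1+A7*A8)]) = (-48*s^6 + 24*s^5 + 17*s^4 - 5*s^3 + 38*s^2 + 38*s + 14)/(24*s^6 + 6*s^5 - 9*s^4 + 21*s^3 - 18*s^2 - 45*s - 15)
That last expression is T(s); at s = 0 only the constant terms survive, so T(0) = 14/(-15) = -14/15.

Therefore the answer is -14/15.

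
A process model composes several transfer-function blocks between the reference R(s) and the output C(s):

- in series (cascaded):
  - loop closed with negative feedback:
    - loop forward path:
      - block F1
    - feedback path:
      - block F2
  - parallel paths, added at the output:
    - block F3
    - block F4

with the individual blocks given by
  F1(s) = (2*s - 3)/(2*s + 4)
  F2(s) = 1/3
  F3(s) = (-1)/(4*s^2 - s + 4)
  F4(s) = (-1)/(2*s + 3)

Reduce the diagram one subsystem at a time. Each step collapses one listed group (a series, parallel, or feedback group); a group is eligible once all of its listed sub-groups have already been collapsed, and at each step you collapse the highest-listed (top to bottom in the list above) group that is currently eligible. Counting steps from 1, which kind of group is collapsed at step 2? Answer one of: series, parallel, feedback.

Reducing step by step:

1. apply the feedback formula to F1, F2
2. parallel reduction of F3, F4
3. multiply [F1/(1+F1*F2)], (F3+F4) (series)
Step 2 collapses a parallel group.

Answer: parallel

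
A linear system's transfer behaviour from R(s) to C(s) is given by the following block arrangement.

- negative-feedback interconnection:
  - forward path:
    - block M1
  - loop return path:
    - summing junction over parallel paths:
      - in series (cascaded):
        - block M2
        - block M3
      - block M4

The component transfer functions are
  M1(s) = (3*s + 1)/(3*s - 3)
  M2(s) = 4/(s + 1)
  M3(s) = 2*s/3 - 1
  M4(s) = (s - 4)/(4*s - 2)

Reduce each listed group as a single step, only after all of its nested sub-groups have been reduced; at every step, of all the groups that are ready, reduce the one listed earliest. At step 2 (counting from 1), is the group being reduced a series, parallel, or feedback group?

Answer: parallel

Working:
Step 1: reduce the series chain M2, M3
Step 2: reduce the parallel group (M2*M3), M4
Step 3: collapse the loop (M1 forward, ((M2*M3)+M4) return)
The group at step 2 is a parallel group.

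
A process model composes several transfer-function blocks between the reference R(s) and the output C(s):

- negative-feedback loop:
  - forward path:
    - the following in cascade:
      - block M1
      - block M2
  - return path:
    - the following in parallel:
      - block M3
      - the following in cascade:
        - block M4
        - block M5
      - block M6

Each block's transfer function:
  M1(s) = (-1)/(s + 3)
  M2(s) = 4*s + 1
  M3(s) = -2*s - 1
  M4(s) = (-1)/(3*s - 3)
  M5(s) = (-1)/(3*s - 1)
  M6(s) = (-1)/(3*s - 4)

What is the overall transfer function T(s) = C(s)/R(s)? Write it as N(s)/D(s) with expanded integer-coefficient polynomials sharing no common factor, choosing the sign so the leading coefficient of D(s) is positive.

Step 1 - reduce the series chain M1, M2: (-4*s - 1)/(s + 3)
Step 2 - series reduction of M4, M5: 1/(9*s^2 - 12*s + 3)
Step 3 - add M3, (M4*M5), M6 (parallel): (-54*s^4 + 117*s^3 - 51*s^2 - 18*s + 5)/(27*s^3 - 72*s^2 + 57*s - 12)
Step 4 - reduce the feedback loop with forward (M1*M2) and return (M3+(M4*M5)+M6): this yields T(s), and no further normalization is needed

Answer: (-108*s^4 + 261*s^3 - 156*s^2 - 9*s + 12)/(216*s^5 - 387*s^4 + 96*s^3 - 36*s^2 + 157*s - 41)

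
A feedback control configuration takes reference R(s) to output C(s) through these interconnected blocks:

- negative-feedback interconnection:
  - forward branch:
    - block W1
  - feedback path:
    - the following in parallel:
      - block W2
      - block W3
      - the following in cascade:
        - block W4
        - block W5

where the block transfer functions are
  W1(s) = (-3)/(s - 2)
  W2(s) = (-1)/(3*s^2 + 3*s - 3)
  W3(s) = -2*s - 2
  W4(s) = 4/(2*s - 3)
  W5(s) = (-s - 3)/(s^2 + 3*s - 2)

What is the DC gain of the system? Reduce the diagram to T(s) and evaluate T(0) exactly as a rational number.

(1) combine W4, W5 in series gives (-4*s - 12)/(2*s^3 + 3*s^2 - 13*s + 6)
(2) sum the parallel branches W2, W3, (W4*W5) gives (-12*s^6 - 42*s^5 + 42*s^4 + 118*s^3 - 105*s^2 - 89*s + 66)/(6*s^5 + 15*s^4 - 36*s^3 - 30*s^2 + 57*s - 18)
(3) close the feedback loop around W1, (W2+W3+(W4*W5)) gives (-6*s^5 - 15*s^4 + 36*s^3 + 30*s^2 - 57*s + 18)/(14*s^6 + 43*s^5 - 64*s^4 - 104*s^3 + 144*s^2 + 45*s - 54)
The step-3 result is T(s). Setting s = 0: T(0) = 18/(-54) = -1/3.

Answer: -1/3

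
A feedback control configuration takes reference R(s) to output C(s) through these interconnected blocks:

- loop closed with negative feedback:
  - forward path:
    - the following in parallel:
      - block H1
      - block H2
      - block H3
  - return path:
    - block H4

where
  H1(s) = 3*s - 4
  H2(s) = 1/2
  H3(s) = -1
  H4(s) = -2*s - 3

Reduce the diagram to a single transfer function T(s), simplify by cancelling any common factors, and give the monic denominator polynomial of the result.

Answer: s^2 - 29/12

Working:
(1) parallel reduction of H1, H2, H3 gives 3*s - 9/2
(2) close the feedback loop around (H1+H2+H3), H4 gives (9 - 6*s)/(12*s^2 - 29)
Step 2 gives the fully reduced T(s), with no common factor left to cancel. The denominator's leading coefficient is 12, so divide each of its coefficients by 12 to get the monic form.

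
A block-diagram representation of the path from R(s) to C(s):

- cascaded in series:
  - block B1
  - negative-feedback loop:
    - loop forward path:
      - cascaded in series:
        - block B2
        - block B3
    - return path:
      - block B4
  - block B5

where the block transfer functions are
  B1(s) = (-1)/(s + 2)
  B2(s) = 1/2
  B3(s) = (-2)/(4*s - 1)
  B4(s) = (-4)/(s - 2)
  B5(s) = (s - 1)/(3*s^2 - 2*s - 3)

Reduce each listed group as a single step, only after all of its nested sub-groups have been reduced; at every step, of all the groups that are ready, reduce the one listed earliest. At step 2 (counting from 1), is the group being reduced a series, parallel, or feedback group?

Step 1 - reduce the series chain B2, B3
Step 2 - apply the feedback formula to (B2*B3), B4
Step 3 - multiply B1, [(B2*B3)/(1+(B2*B3)*B4)], B5 (series)
At step 2 the group reduced is feedback.

Answer: feedback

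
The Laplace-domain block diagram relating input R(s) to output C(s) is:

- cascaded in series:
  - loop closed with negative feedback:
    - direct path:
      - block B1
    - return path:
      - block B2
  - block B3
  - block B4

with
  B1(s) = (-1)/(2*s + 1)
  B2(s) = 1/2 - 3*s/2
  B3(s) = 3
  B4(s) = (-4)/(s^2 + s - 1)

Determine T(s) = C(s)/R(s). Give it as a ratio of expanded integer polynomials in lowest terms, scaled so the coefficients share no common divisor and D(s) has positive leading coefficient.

1. apply the feedback formula to B1, B2, giving (-2)/(7*s + 1)
2. reduce the series chain [B1/(1+B1*B2)], B3, B4, giving the overall T(s)

Answer: 24/(7*s^3 + 8*s^2 - 6*s - 1)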